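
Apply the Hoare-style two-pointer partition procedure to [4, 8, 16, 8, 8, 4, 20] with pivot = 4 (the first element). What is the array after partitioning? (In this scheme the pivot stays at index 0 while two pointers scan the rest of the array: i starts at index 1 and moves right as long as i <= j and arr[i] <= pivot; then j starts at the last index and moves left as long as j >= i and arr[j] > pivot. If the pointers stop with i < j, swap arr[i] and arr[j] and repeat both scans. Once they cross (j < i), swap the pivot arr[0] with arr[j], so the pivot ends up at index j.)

Hoare-style two-pointer partition with pivot = 4:

Initial array: [4, 8, 16, 8, 8, 4, 20]

Pointers start at i = 1, j = 6.
i stops at index 1 (arr[1]=8 > 4), j stops at index 5 (arr[5]=4 <= 4): swap arr[1] and arr[5], array becomes [4, 4, 16, 8, 8, 8, 20]
i ends at 2, j ends at 1: the pointers have crossed (j < i), so scanning stops.

Swap pivot arr[0] with arr[1] to place pivot at position 1: [4, 4, 16, 8, 8, 8, 20]
Pivot position: 1

After partitioning with pivot 4, the array becomes [4, 4, 16, 8, 8, 8, 20]. The pivot is placed at index 1. All elements to the left of the pivot are <= 4, and all elements to the right are > 4.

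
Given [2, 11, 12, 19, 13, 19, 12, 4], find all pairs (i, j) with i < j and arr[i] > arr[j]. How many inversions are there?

Finding inversions in [2, 11, 12, 19, 13, 19, 12, 4]:

(1, 7): arr[1]=11 > arr[7]=4
(2, 7): arr[2]=12 > arr[7]=4
(3, 4): arr[3]=19 > arr[4]=13
(3, 6): arr[3]=19 > arr[6]=12
(3, 7): arr[3]=19 > arr[7]=4
(4, 6): arr[4]=13 > arr[6]=12
(4, 7): arr[4]=13 > arr[7]=4
(5, 6): arr[5]=19 > arr[6]=12
(5, 7): arr[5]=19 > arr[7]=4
(6, 7): arr[6]=12 > arr[7]=4

Total inversions: 10

The array has 10 inversion(s): (1,7), (2,7), (3,4), (3,6), (3,7), (4,6), (4,7), (5,6), (5,7), (6,7). Each pair (i,j) satisfies i < j and arr[i] > arr[j].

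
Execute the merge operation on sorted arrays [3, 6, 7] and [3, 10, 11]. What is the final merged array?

Merging process:

Compare 3 vs 3: take 3 from left. Merged: [3]
Compare 6 vs 3: take 3 from right. Merged: [3, 3]
Compare 6 vs 10: take 6 from left. Merged: [3, 3, 6]
Compare 7 vs 10: take 7 from left. Merged: [3, 3, 6, 7]
Append remaining from right: [10, 11]. Merged: [3, 3, 6, 7, 10, 11]

Final merged array: [3, 3, 6, 7, 10, 11]
Total comparisons: 4

The merged array is [3, 3, 6, 7, 10, 11], requiring 4 comparisons. The merge step runs in O(n) time where n is the total number of elements.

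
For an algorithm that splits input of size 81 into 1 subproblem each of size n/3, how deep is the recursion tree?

For divide and conquer with division factor 3:

Problem sizes at each level:
Level 0: 81
Level 1: 27
Level 2: 9
Level 3: 3
Level 4: 1

The root is level 0 and the size-1 base case is level 4 (the tree spans levels 0 through 4, i.e. 5 levels counting the root), so the depth is the number of divisions: log_3(81) = 4

The recursion tree depth is log_3(81) = 4. At each level, the problem size is divided by 3, so it takes 4 divisions to reduce to a base case of size 1. The algorithm makes 1 recursive call at each level.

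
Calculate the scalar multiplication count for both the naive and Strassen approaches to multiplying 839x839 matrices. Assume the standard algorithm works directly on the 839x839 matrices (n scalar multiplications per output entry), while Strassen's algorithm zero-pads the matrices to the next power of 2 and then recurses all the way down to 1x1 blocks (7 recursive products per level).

Matrix multiplication for 839x839 matrices:

Strassen's algorithm requires power-of-2 dimensions. Pad 839x839 to 1024x1024 (next power of 2).

Standard algorithm: 839^3 = 590589719 multiplications
Strassen's algorithm: 7^(log2(1024)) = 7^10 = 282475249 multiplications
Savings: 590589719 - 282475249 = 308114470 multiplications

Standard: 590589719 multiplications (839^3). Strassen: 282475249 multiplications (7^10, after padding to 1024x1024). Strassen reduces 8 recursive multiplications to 7 at each level.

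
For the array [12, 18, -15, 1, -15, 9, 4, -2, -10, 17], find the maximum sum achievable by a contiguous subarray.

Using Kadane's algorithm on [12, 18, -15, 1, -15, 9, 4, -2, -10, 17]:

Scanning through the array:
Position 1 (value 18): max_ending_here = 30, max_so_far = 30
Position 2 (value -15): max_ending_here = 15, max_so_far = 30
Position 3 (value 1): max_ending_here = 16, max_so_far = 30
Position 4 (value -15): max_ending_here = 1, max_so_far = 30
Position 5 (value 9): max_ending_here = 10, max_so_far = 30
Position 6 (value 4): max_ending_here = 14, max_so_far = 30
Position 7 (value -2): max_ending_here = 12, max_so_far = 30
Position 8 (value -10): max_ending_here = 2, max_so_far = 30
Position 9 (value 17): max_ending_here = 19, max_so_far = 30

Maximum subarray: [12, 18]
Maximum sum: 30

The maximum subarray is [12, 18] with sum 30. This subarray runs from index 0 to index 1.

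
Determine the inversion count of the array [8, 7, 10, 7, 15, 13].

Finding inversions in [8, 7, 10, 7, 15, 13]:

(0, 1): arr[0]=8 > arr[1]=7
(0, 3): arr[0]=8 > arr[3]=7
(2, 3): arr[2]=10 > arr[3]=7
(4, 5): arr[4]=15 > arr[5]=13

Total inversions: 4

The array has 4 inversion(s): (0,1), (0,3), (2,3), (4,5). Each pair (i,j) satisfies i < j and arr[i] > arr[j].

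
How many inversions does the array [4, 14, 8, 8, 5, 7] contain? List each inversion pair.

Finding inversions in [4, 14, 8, 8, 5, 7]:

(1, 2): arr[1]=14 > arr[2]=8
(1, 3): arr[1]=14 > arr[3]=8
(1, 4): arr[1]=14 > arr[4]=5
(1, 5): arr[1]=14 > arr[5]=7
(2, 4): arr[2]=8 > arr[4]=5
(2, 5): arr[2]=8 > arr[5]=7
(3, 4): arr[3]=8 > arr[4]=5
(3, 5): arr[3]=8 > arr[5]=7

Total inversions: 8

The array has 8 inversion(s): (1,2), (1,3), (1,4), (1,5), (2,4), (2,5), (3,4), (3,5). Each pair (i,j) satisfies i < j and arr[i] > arr[j].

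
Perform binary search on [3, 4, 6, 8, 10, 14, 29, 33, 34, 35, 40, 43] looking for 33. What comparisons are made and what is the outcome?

Binary search for 33 in [3, 4, 6, 8, 10, 14, 29, 33, 34, 35, 40, 43]:

lo=0, hi=11, mid=5, arr[mid]=14 -> 14 < 33, search right half
lo=6, hi=11, mid=8, arr[mid]=34 -> 34 > 33, search left half
lo=6, hi=7, mid=6, arr[mid]=29 -> 29 < 33, search right half
lo=7, hi=7, mid=7, arr[mid]=33 -> Found target at index 7!

Binary search finds 33 at index 7 after 4 comparisons. The search repeatedly halves the search space by comparing with the middle element.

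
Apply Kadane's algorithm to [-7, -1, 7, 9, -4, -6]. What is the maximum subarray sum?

Using Kadane's algorithm on [-7, -1, 7, 9, -4, -6]:

Scanning through the array:
Position 1 (value -1): max_ending_here = -1, max_so_far = -1
Position 2 (value 7): max_ending_here = 7, max_so_far = 7
Position 3 (value 9): max_ending_here = 16, max_so_far = 16
Position 4 (value -4): max_ending_here = 12, max_so_far = 16
Position 5 (value -6): max_ending_here = 6, max_so_far = 16

Maximum subarray: [7, 9]
Maximum sum: 16

The maximum subarray is [7, 9] with sum 16. This subarray runs from index 2 to index 3.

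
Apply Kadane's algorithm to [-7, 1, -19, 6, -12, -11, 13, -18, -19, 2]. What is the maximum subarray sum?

Using Kadane's algorithm on [-7, 1, -19, 6, -12, -11, 13, -18, -19, 2]:

Scanning through the array:
Position 1 (value 1): max_ending_here = 1, max_so_far = 1
Position 2 (value -19): max_ending_here = -18, max_so_far = 1
Position 3 (value 6): max_ending_here = 6, max_so_far = 6
Position 4 (value -12): max_ending_here = -6, max_so_far = 6
Position 5 (value -11): max_ending_here = -11, max_so_far = 6
Position 6 (value 13): max_ending_here = 13, max_so_far = 13
Position 7 (value -18): max_ending_here = -5, max_so_far = 13
Position 8 (value -19): max_ending_here = -19, max_so_far = 13
Position 9 (value 2): max_ending_here = 2, max_so_far = 13

Maximum subarray: [13]
Maximum sum: 13

The maximum subarray is [13] with sum 13. This subarray runs from index 6 to index 6.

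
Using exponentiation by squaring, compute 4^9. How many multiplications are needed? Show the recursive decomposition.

Computing 4^9 by squaring (build up from 4^1; each line after the first costs one multiplication):

4^1 = 4
4^2 = (4^1)^2 = 4^2 = 16
4^4 = (4^2)^2 = 16^2 = 256
4^8 = (4^4)^2 = 256^2 = 65536
4^9 = 4 * 4^8 = 4 * 65536 = 262144

Result: 262144
Multiplications needed: 4 (4 lines after 4^1)

4^9 = 262144. Using exponentiation by squaring, this requires 4 multiplications. The key idea: if the exponent is even, square the half-power; if odd, multiply by the base once.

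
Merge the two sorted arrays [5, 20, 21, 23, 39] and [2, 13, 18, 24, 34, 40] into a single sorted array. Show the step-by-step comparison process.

Merging process:

Compare 5 vs 2: take 2 from right. Merged: [2]
Compare 5 vs 13: take 5 from left. Merged: [2, 5]
Compare 20 vs 13: take 13 from right. Merged: [2, 5, 13]
Compare 20 vs 18: take 18 from right. Merged: [2, 5, 13, 18]
Compare 20 vs 24: take 20 from left. Merged: [2, 5, 13, 18, 20]
Compare 21 vs 24: take 21 from left. Merged: [2, 5, 13, 18, 20, 21]
Compare 23 vs 24: take 23 from left. Merged: [2, 5, 13, 18, 20, 21, 23]
Compare 39 vs 24: take 24 from right. Merged: [2, 5, 13, 18, 20, 21, 23, 24]
Compare 39 vs 34: take 34 from right. Merged: [2, 5, 13, 18, 20, 21, 23, 24, 34]
Compare 39 vs 40: take 39 from left. Merged: [2, 5, 13, 18, 20, 21, 23, 24, 34, 39]
Append remaining from right: [40]. Merged: [2, 5, 13, 18, 20, 21, 23, 24, 34, 39, 40]

Final merged array: [2, 5, 13, 18, 20, 21, 23, 24, 34, 39, 40]
Total comparisons: 10

The merged array is [2, 5, 13, 18, 20, 21, 23, 24, 34, 39, 40], requiring 10 comparisons. The merge step runs in O(n) time where n is the total number of elements.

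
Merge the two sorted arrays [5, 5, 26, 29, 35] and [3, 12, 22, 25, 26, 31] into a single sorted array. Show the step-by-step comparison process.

Merging process:

Compare 5 vs 3: take 3 from right. Merged: [3]
Compare 5 vs 12: take 5 from left. Merged: [3, 5]
Compare 5 vs 12: take 5 from left. Merged: [3, 5, 5]
Compare 26 vs 12: take 12 from right. Merged: [3, 5, 5, 12]
Compare 26 vs 22: take 22 from right. Merged: [3, 5, 5, 12, 22]
Compare 26 vs 25: take 25 from right. Merged: [3, 5, 5, 12, 22, 25]
Compare 26 vs 26: take 26 from left. Merged: [3, 5, 5, 12, 22, 25, 26]
Compare 29 vs 26: take 26 from right. Merged: [3, 5, 5, 12, 22, 25, 26, 26]
Compare 29 vs 31: take 29 from left. Merged: [3, 5, 5, 12, 22, 25, 26, 26, 29]
Compare 35 vs 31: take 31 from right. Merged: [3, 5, 5, 12, 22, 25, 26, 26, 29, 31]
Append remaining from left: [35]. Merged: [3, 5, 5, 12, 22, 25, 26, 26, 29, 31, 35]

Final merged array: [3, 5, 5, 12, 22, 25, 26, 26, 29, 31, 35]
Total comparisons: 10

The merged array is [3, 5, 5, 12, 22, 25, 26, 26, 29, 31, 35], requiring 10 comparisons. The merge step runs in O(n) time where n is the total number of elements.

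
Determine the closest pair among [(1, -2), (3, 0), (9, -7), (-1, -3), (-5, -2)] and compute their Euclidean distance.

Computing all pairwise distances among 5 points:

d((1, -2), (3, 0)) = 2.8284
d((1, -2), (9, -7)) = 9.434
d((1, -2), (-1, -3)) = 2.2361 <-- minimum
d((1, -2), (-5, -2)) = 6.0
d((3, 0), (9, -7)) = 9.2195
d((3, 0), (-1, -3)) = 5.0
d((3, 0), (-5, -2)) = 8.2462
d((9, -7), (-1, -3)) = 10.7703
d((9, -7), (-5, -2)) = 14.8661
d((-1, -3), (-5, -2)) = 4.1231

Closest pair: (1, -2) and (-1, -3) with distance 2.2361

The closest pair is (1, -2) and (-1, -3) with Euclidean distance 2.2361. For 5 points, brute-force pairwise comparison is shown above. For large n, the divide-and-conquer algorithm (sort by x, recurse on halves, check the dividing strip) achieves O(n log n).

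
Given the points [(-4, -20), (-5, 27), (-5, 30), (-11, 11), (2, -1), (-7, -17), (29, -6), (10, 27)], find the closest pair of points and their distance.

Computing all pairwise distances among 8 points:

d((-4, -20), (-5, 27)) = 47.0106
d((-4, -20), (-5, 30)) = 50.01
d((-4, -20), (-11, 11)) = 31.7805
d((-4, -20), (2, -1)) = 19.9249
d((-4, -20), (-7, -17)) = 4.2426
d((-4, -20), (29, -6)) = 35.8469
d((-4, -20), (10, 27)) = 49.0408
d((-5, 27), (-5, 30)) = 3.0 <-- minimum
d((-5, 27), (-11, 11)) = 17.088
d((-5, 27), (2, -1)) = 28.8617
d((-5, 27), (-7, -17)) = 44.0454
d((-5, 27), (29, -6)) = 47.3814
d((-5, 27), (10, 27)) = 15.0
d((-5, 30), (-11, 11)) = 19.9249
d((-5, 30), (2, -1)) = 31.7805
d((-5, 30), (-7, -17)) = 47.0425
d((-5, 30), (29, -6)) = 49.5177
d((-5, 30), (10, 27)) = 15.2971
d((-11, 11), (2, -1)) = 17.6918
d((-11, 11), (-7, -17)) = 28.2843
d((-11, 11), (29, -6)) = 43.4626
d((-11, 11), (10, 27)) = 26.4008
d((2, -1), (-7, -17)) = 18.3576
d((2, -1), (29, -6)) = 27.4591
d((2, -1), (10, 27)) = 29.1204
d((-7, -17), (29, -6)) = 37.6431
d((-7, -17), (10, 27)) = 47.1699
d((29, -6), (10, 27)) = 38.0789

Closest pair: (-5, 27) and (-5, 30) with distance 3.0

The closest pair is (-5, 27) and (-5, 30) with Euclidean distance 3.0. For 8 points, brute-force pairwise comparison is shown above. For large n, the divide-and-conquer algorithm (sort by x, recurse on halves, check the dividing strip) achieves O(n log n).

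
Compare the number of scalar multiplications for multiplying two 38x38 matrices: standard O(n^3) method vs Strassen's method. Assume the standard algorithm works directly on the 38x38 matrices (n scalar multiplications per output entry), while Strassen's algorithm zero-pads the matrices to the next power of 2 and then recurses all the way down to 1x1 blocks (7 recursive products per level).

Matrix multiplication for 38x38 matrices:

Strassen's algorithm requires power-of-2 dimensions. Pad 38x38 to 64x64 (next power of 2).

Standard algorithm: 38^3 = 54872 multiplications
Strassen's algorithm: 7^(log2(64)) = 7^6 = 117649 multiplications
Difference: 54872 - 117649 = -62777 (Strassen uses MORE here due to padding overhead — for small or just-over-power-of-2 n, padding can outweigh the per-level savings)

Standard: 54872 multiplications (38^3). Strassen: 117649 multiplications (7^6, after padding to 64x64). Strassen reduces 8 recursive multiplications to 7 at each level.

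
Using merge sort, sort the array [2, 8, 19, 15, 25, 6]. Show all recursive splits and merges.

Merge sort trace:

Split: [2, 8, 19, 15, 25, 6] -> [2, 8, 19] and [15, 25, 6]
  Split: [2, 8, 19] -> [2] and [8, 19]
    Split: [8, 19] -> [8] and [19]
    Merge: [8] + [19] -> [8, 19]
  Merge: [2] + [8, 19] -> [2, 8, 19]
  Split: [15, 25, 6] -> [15] and [25, 6]
    Split: [25, 6] -> [25] and [6]
    Merge: [25] + [6] -> [6, 25]
  Merge: [15] + [6, 25] -> [6, 15, 25]
Merge: [2, 8, 19] + [6, 15, 25] -> [2, 6, 8, 15, 19, 25]

Final sorted array: [2, 6, 8, 15, 19, 25]

The merge sort proceeds by recursively splitting the array and merging sorted halves.
After all merges, the sorted array is [2, 6, 8, 15, 19, 25].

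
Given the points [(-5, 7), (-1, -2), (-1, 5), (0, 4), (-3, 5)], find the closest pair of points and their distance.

Computing all pairwise distances among 5 points:

d((-5, 7), (-1, -2)) = 9.8489
d((-5, 7), (-1, 5)) = 4.4721
d((-5, 7), (0, 4)) = 5.831
d((-5, 7), (-3, 5)) = 2.8284
d((-1, -2), (-1, 5)) = 7.0
d((-1, -2), (0, 4)) = 6.0828
d((-1, -2), (-3, 5)) = 7.2801
d((-1, 5), (0, 4)) = 1.4142 <-- minimum
d((-1, 5), (-3, 5)) = 2.0
d((0, 4), (-3, 5)) = 3.1623

Closest pair: (-1, 5) and (0, 4) with distance 1.4142

The closest pair is (-1, 5) and (0, 4) with Euclidean distance 1.4142. For 5 points, brute-force pairwise comparison is shown above. For large n, the divide-and-conquer algorithm (sort by x, recurse on halves, check the dividing strip) achieves O(n log n).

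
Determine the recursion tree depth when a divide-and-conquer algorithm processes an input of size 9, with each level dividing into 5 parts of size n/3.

For divide and conquer with division factor 3:

Problem sizes at each level:
Level 0: 9
Level 1: 3
Level 2: 1

The root is level 0 and the size-1 base case is level 2 (the tree spans levels 0 through 2, i.e. 3 levels counting the root), so the depth is the number of divisions: log_3(9) = 2

The recursion tree depth is log_3(9) = 2. At each level, the problem size is divided by 3, so it takes 2 divisions to reduce to a base case of size 1. The algorithm makes 5 recursive calls at each level.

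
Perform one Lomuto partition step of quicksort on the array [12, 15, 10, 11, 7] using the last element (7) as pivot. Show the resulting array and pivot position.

Lomuto partition with pivot = 7:

Initial array: [12, 15, 10, 11, 7]

arr[0]=12 > 7: no swap
arr[1]=15 > 7: no swap
arr[2]=10 > 7: no swap
arr[3]=11 > 7: no swap

Place pivot at position 0: [7, 15, 10, 11, 12]
Pivot position: 0

After partitioning with pivot 7, the array becomes [7, 15, 10, 11, 12]. The pivot is placed at index 0. All elements to the left of the pivot are <= 7, and all elements to the right are > 7.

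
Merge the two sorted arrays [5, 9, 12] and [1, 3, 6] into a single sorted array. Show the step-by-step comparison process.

Merging process:

Compare 5 vs 1: take 1 from right. Merged: [1]
Compare 5 vs 3: take 3 from right. Merged: [1, 3]
Compare 5 vs 6: take 5 from left. Merged: [1, 3, 5]
Compare 9 vs 6: take 6 from right. Merged: [1, 3, 5, 6]
Append remaining from left: [9, 12]. Merged: [1, 3, 5, 6, 9, 12]

Final merged array: [1, 3, 5, 6, 9, 12]
Total comparisons: 4

The merged array is [1, 3, 5, 6, 9, 12], requiring 4 comparisons. The merge step runs in O(n) time where n is the total number of elements.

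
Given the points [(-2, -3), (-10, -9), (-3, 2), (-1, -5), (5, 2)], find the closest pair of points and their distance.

Computing all pairwise distances among 5 points:

d((-2, -3), (-10, -9)) = 10.0
d((-2, -3), (-3, 2)) = 5.099
d((-2, -3), (-1, -5)) = 2.2361 <-- minimum
d((-2, -3), (5, 2)) = 8.6023
d((-10, -9), (-3, 2)) = 13.0384
d((-10, -9), (-1, -5)) = 9.8489
d((-10, -9), (5, 2)) = 18.6011
d((-3, 2), (-1, -5)) = 7.2801
d((-3, 2), (5, 2)) = 8.0
d((-1, -5), (5, 2)) = 9.2195

Closest pair: (-2, -3) and (-1, -5) with distance 2.2361

The closest pair is (-2, -3) and (-1, -5) with Euclidean distance 2.2361. For 5 points, brute-force pairwise comparison is shown above. For large n, the divide-and-conquer algorithm (sort by x, recurse on halves, check the dividing strip) achieves O(n log n).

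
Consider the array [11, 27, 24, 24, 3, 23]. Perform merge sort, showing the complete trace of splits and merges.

Merge sort trace:

Split: [11, 27, 24, 24, 3, 23] -> [11, 27, 24] and [24, 3, 23]
  Split: [11, 27, 24] -> [11] and [27, 24]
    Split: [27, 24] -> [27] and [24]
    Merge: [27] + [24] -> [24, 27]
  Merge: [11] + [24, 27] -> [11, 24, 27]
  Split: [24, 3, 23] -> [24] and [3, 23]
    Split: [3, 23] -> [3] and [23]
    Merge: [3] + [23] -> [3, 23]
  Merge: [24] + [3, 23] -> [3, 23, 24]
Merge: [11, 24, 27] + [3, 23, 24] -> [3, 11, 23, 24, 24, 27]

Final sorted array: [3, 11, 23, 24, 24, 27]

The merge sort proceeds by recursively splitting the array and merging sorted halves.
After all merges, the sorted array is [3, 11, 23, 24, 24, 27].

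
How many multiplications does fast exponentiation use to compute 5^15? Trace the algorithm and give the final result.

Computing 5^15 by squaring (build up from 5^1; each line after the first costs one multiplication):

5^1 = 5
5^2 = (5^1)^2 = 5^2 = 25
5^3 = 5 * 5^2 = 5 * 25 = 125
5^6 = (5^3)^2 = 125^2 = 15625
5^7 = 5 * 5^6 = 5 * 15625 = 78125
5^14 = (5^7)^2 = 78125^2 = 6103515625
5^15 = 5 * 5^14 = 5 * 6103515625 = 30517578125

Result: 30517578125
Multiplications needed: 6 (6 lines after 5^1)

5^15 = 30517578125. Using exponentiation by squaring, this requires 6 multiplications. The key idea: if the exponent is even, square the half-power; if odd, multiply by the base once.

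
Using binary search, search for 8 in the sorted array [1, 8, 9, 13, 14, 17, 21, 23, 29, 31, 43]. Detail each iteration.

Binary search for 8 in [1, 8, 9, 13, 14, 17, 21, 23, 29, 31, 43]:

lo=0, hi=10, mid=5, arr[mid]=17 -> 17 > 8, search left half
lo=0, hi=4, mid=2, arr[mid]=9 -> 9 > 8, search left half
lo=0, hi=1, mid=0, arr[mid]=1 -> 1 < 8, search right half
lo=1, hi=1, mid=1, arr[mid]=8 -> Found target at index 1!

Binary search finds 8 at index 1 after 4 comparisons. The search repeatedly halves the search space by comparing with the middle element.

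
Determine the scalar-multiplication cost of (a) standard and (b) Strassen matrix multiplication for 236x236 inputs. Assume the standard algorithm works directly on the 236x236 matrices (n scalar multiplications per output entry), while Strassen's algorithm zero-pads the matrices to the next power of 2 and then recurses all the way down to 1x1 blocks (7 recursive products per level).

Matrix multiplication for 236x236 matrices:

Strassen's algorithm requires power-of-2 dimensions. Pad 236x236 to 256x256 (next power of 2).

Standard algorithm: 236^3 = 13144256 multiplications
Strassen's algorithm: 7^(log2(256)) = 7^8 = 5764801 multiplications
Savings: 13144256 - 5764801 = 7379455 multiplications

Standard: 13144256 multiplications (236^3). Strassen: 5764801 multiplications (7^8, after padding to 256x256). Strassen reduces 8 recursive multiplications to 7 at each level.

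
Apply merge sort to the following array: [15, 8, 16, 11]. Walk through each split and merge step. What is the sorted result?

Merge sort trace:

Split: [15, 8, 16, 11] -> [15, 8] and [16, 11]
  Split: [15, 8] -> [15] and [8]
  Merge: [15] + [8] -> [8, 15]
  Split: [16, 11] -> [16] and [11]
  Merge: [16] + [11] -> [11, 16]
Merge: [8, 15] + [11, 16] -> [8, 11, 15, 16]

Final sorted array: [8, 11, 15, 16]

The merge sort proceeds by recursively splitting the array and merging sorted halves.
After all merges, the sorted array is [8, 11, 15, 16].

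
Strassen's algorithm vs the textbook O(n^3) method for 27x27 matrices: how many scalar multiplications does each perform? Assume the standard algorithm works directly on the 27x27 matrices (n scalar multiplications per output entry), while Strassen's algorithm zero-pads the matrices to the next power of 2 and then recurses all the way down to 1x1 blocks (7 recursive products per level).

Matrix multiplication for 27x27 matrices:

Strassen's algorithm requires power-of-2 dimensions. Pad 27x27 to 32x32 (next power of 2).

Standard algorithm: 27^3 = 19683 multiplications
Strassen's algorithm: 7^(log2(32)) = 7^5 = 16807 multiplications
Savings: 19683 - 16807 = 2876 multiplications

Standard: 19683 multiplications (27^3). Strassen: 16807 multiplications (7^5, after padding to 32x32). Strassen reduces 8 recursive multiplications to 7 at each level.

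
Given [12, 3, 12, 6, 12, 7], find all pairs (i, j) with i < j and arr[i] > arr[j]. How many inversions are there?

Finding inversions in [12, 3, 12, 6, 12, 7]:

(0, 1): arr[0]=12 > arr[1]=3
(0, 3): arr[0]=12 > arr[3]=6
(0, 5): arr[0]=12 > arr[5]=7
(2, 3): arr[2]=12 > arr[3]=6
(2, 5): arr[2]=12 > arr[5]=7
(4, 5): arr[4]=12 > arr[5]=7

Total inversions: 6

The array has 6 inversion(s): (0,1), (0,3), (0,5), (2,3), (2,5), (4,5). Each pair (i,j) satisfies i < j and arr[i] > arr[j].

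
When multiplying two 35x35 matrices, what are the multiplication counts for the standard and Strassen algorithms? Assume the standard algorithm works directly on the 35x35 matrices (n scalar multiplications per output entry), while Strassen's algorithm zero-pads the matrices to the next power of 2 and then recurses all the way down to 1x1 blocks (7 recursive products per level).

Matrix multiplication for 35x35 matrices:

Strassen's algorithm requires power-of-2 dimensions. Pad 35x35 to 64x64 (next power of 2).

Standard algorithm: 35^3 = 42875 multiplications
Strassen's algorithm: 7^(log2(64)) = 7^6 = 117649 multiplications
Difference: 42875 - 117649 = -74774 (Strassen uses MORE here due to padding overhead — for small or just-over-power-of-2 n, padding can outweigh the per-level savings)

Standard: 42875 multiplications (35^3). Strassen: 117649 multiplications (7^6, after padding to 64x64). Strassen reduces 8 recursive multiplications to 7 at each level.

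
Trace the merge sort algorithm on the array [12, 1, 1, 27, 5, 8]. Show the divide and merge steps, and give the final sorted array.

Merge sort trace:

Split: [12, 1, 1, 27, 5, 8] -> [12, 1, 1] and [27, 5, 8]
  Split: [12, 1, 1] -> [12] and [1, 1]
    Split: [1, 1] -> [1] and [1]
    Merge: [1] + [1] -> [1, 1]
  Merge: [12] + [1, 1] -> [1, 1, 12]
  Split: [27, 5, 8] -> [27] and [5, 8]
    Split: [5, 8] -> [5] and [8]
    Merge: [5] + [8] -> [5, 8]
  Merge: [27] + [5, 8] -> [5, 8, 27]
Merge: [1, 1, 12] + [5, 8, 27] -> [1, 1, 5, 8, 12, 27]

Final sorted array: [1, 1, 5, 8, 12, 27]

The merge sort proceeds by recursively splitting the array and merging sorted halves.
After all merges, the sorted array is [1, 1, 5, 8, 12, 27].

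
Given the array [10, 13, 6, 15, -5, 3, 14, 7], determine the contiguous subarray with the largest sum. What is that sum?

Using Kadane's algorithm on [10, 13, 6, 15, -5, 3, 14, 7]:

Scanning through the array:
Position 1 (value 13): max_ending_here = 23, max_so_far = 23
Position 2 (value 6): max_ending_here = 29, max_so_far = 29
Position 3 (value 15): max_ending_here = 44, max_so_far = 44
Position 4 (value -5): max_ending_here = 39, max_so_far = 44
Position 5 (value 3): max_ending_here = 42, max_so_far = 44
Position 6 (value 14): max_ending_here = 56, max_so_far = 56
Position 7 (value 7): max_ending_here = 63, max_so_far = 63

Maximum subarray: [10, 13, 6, 15, -5, 3, 14, 7]
Maximum sum: 63

The maximum subarray is [10, 13, 6, 15, -5, 3, 14, 7] with sum 63. This subarray runs from index 0 to index 7.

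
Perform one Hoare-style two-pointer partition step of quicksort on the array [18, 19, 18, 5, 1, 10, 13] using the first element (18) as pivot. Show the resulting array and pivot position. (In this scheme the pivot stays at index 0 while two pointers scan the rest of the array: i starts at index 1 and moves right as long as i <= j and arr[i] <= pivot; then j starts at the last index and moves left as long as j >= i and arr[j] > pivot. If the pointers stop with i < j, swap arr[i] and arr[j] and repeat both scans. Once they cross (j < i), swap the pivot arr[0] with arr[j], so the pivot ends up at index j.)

Hoare-style two-pointer partition with pivot = 18:

Initial array: [18, 19, 18, 5, 1, 10, 13]

Pointers start at i = 1, j = 6.
i stops at index 1 (arr[1]=19 > 18), j stops at index 6 (arr[6]=13 <= 18): swap arr[1] and arr[6], array becomes [18, 13, 18, 5, 1, 10, 19]
i ends at 6, j ends at 5: the pointers have crossed (j < i), so scanning stops.

Swap pivot arr[0] with arr[5] to place pivot at position 5: [10, 13, 18, 5, 1, 18, 19]
Pivot position: 5

After partitioning with pivot 18, the array becomes [10, 13, 18, 5, 1, 18, 19]. The pivot is placed at index 5. All elements to the left of the pivot are <= 18, and all elements to the right are > 18.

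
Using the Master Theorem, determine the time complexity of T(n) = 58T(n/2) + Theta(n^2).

Master Theorem for T(n) = 58T(n/2) + O(n^2):

a = 58, b = 2, c = 2
log_b(a) = log_2(58) = 5.8580

Case 1: c = 2 < log_2(58) = 5.8580
T(n) = O(n^(log_2 58))

For T(n) = 58T(n/2) + O(n^2): log_2(58) = 5.8580. This is Case 1 of the Master Theorem (c < log_b(a), work dominated by leaves), giving O(n^(log_2 58)).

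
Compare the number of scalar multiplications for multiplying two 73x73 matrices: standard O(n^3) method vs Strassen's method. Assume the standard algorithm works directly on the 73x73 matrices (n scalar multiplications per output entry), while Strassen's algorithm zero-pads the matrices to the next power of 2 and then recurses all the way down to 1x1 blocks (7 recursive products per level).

Matrix multiplication for 73x73 matrices:

Strassen's algorithm requires power-of-2 dimensions. Pad 73x73 to 128x128 (next power of 2).

Standard algorithm: 73^3 = 389017 multiplications
Strassen's algorithm: 7^(log2(128)) = 7^7 = 823543 multiplications
Difference: 389017 - 823543 = -434526 (Strassen uses MORE here due to padding overhead — for small or just-over-power-of-2 n, padding can outweigh the per-level savings)

Standard: 389017 multiplications (73^3). Strassen: 823543 multiplications (7^7, after padding to 128x128). Strassen reduces 8 recursive multiplications to 7 at each level.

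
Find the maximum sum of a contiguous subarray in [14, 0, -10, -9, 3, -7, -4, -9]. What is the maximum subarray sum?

Using Kadane's algorithm on [14, 0, -10, -9, 3, -7, -4, -9]:

Scanning through the array:
Position 1 (value 0): max_ending_here = 14, max_so_far = 14
Position 2 (value -10): max_ending_here = 4, max_so_far = 14
Position 3 (value -9): max_ending_here = -5, max_so_far = 14
Position 4 (value 3): max_ending_here = 3, max_so_far = 14
Position 5 (value -7): max_ending_here = -4, max_so_far = 14
Position 6 (value -4): max_ending_here = -4, max_so_far = 14
Position 7 (value -9): max_ending_here = -9, max_so_far = 14

Maximum subarray: [14]
Maximum sum: 14

The maximum subarray is [14] with sum 14. This subarray runs from index 0 to index 0.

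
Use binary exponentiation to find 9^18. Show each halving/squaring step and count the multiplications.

Computing 9^18 by squaring (build up from 9^1; each line after the first costs one multiplication):

9^1 = 9
9^2 = (9^1)^2 = 9^2 = 81
9^4 = (9^2)^2 = 81^2 = 6561
9^8 = (9^4)^2 = 6561^2 = 43046721
9^9 = 9 * 9^8 = 9 * 43046721 = 387420489
9^18 = (9^9)^2 = 387420489^2 = 150094635296999121

Result: 150094635296999121
Multiplications needed: 5 (5 lines after 9^1)

9^18 = 150094635296999121. Using exponentiation by squaring, this requires 5 multiplications. The key idea: if the exponent is even, square the half-power; if odd, multiply by the base once.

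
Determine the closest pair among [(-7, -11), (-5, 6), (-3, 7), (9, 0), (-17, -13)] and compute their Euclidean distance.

Computing all pairwise distances among 5 points:

d((-7, -11), (-5, 6)) = 17.1172
d((-7, -11), (-3, 7)) = 18.4391
d((-7, -11), (9, 0)) = 19.4165
d((-7, -11), (-17, -13)) = 10.198
d((-5, 6), (-3, 7)) = 2.2361 <-- minimum
d((-5, 6), (9, 0)) = 15.2315
d((-5, 6), (-17, -13)) = 22.4722
d((-3, 7), (9, 0)) = 13.8924
d((-3, 7), (-17, -13)) = 24.4131
d((9, 0), (-17, -13)) = 29.0689

Closest pair: (-5, 6) and (-3, 7) with distance 2.2361

The closest pair is (-5, 6) and (-3, 7) with Euclidean distance 2.2361. For 5 points, brute-force pairwise comparison is shown above. For large n, the divide-and-conquer algorithm (sort by x, recurse on halves, check the dividing strip) achieves O(n log n).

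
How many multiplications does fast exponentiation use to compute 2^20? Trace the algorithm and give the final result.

Computing 2^20 by squaring (build up from 2^1; each line after the first costs one multiplication):

2^1 = 2
2^2 = (2^1)^2 = 2^2 = 4
2^4 = (2^2)^2 = 4^2 = 16
2^5 = 2 * 2^4 = 2 * 16 = 32
2^10 = (2^5)^2 = 32^2 = 1024
2^20 = (2^10)^2 = 1024^2 = 1048576

Result: 1048576
Multiplications needed: 5 (5 lines after 2^1)

2^20 = 1048576. Using exponentiation by squaring, this requires 5 multiplications. The key idea: if the exponent is even, square the half-power; if odd, multiply by the base once.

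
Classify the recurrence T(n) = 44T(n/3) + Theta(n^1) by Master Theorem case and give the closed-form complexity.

Master Theorem for T(n) = 44T(n/3) + O(n^1):

a = 44, b = 3, c = 1
log_b(a) = log_3(44) = 3.4445

Case 1: c = 1 < log_3(44) = 3.4445
T(n) = O(n^(log_3 44))

For T(n) = 44T(n/3) + O(n^1): log_3(44) = 3.4445. This is Case 1 of the Master Theorem (c < log_b(a), work dominated by leaves), giving O(n^(log_3 44)).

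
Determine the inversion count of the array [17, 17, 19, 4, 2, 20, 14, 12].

Finding inversions in [17, 17, 19, 4, 2, 20, 14, 12]:

(0, 3): arr[0]=17 > arr[3]=4
(0, 4): arr[0]=17 > arr[4]=2
(0, 6): arr[0]=17 > arr[6]=14
(0, 7): arr[0]=17 > arr[7]=12
(1, 3): arr[1]=17 > arr[3]=4
(1, 4): arr[1]=17 > arr[4]=2
(1, 6): arr[1]=17 > arr[6]=14
(1, 7): arr[1]=17 > arr[7]=12
(2, 3): arr[2]=19 > arr[3]=4
(2, 4): arr[2]=19 > arr[4]=2
(2, 6): arr[2]=19 > arr[6]=14
(2, 7): arr[2]=19 > arr[7]=12
(3, 4): arr[3]=4 > arr[4]=2
(5, 6): arr[5]=20 > arr[6]=14
(5, 7): arr[5]=20 > arr[7]=12
(6, 7): arr[6]=14 > arr[7]=12

Total inversions: 16

The array has 16 inversion(s): (0,3), (0,4), (0,6), (0,7), (1,3), (1,4), (1,6), (1,7), (2,3), (2,4), (2,6), (2,7), (3,4), (5,6), (5,7), (6,7). Each pair (i,j) satisfies i < j and arr[i] > arr[j].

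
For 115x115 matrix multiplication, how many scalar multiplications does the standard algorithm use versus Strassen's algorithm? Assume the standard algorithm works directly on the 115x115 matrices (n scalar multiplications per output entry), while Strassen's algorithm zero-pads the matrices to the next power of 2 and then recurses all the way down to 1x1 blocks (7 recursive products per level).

Matrix multiplication for 115x115 matrices:

Strassen's algorithm requires power-of-2 dimensions. Pad 115x115 to 128x128 (next power of 2).

Standard algorithm: 115^3 = 1520875 multiplications
Strassen's algorithm: 7^(log2(128)) = 7^7 = 823543 multiplications
Savings: 1520875 - 823543 = 697332 multiplications

Standard: 1520875 multiplications (115^3). Strassen: 823543 multiplications (7^7, after padding to 128x128). Strassen reduces 8 recursive multiplications to 7 at each level.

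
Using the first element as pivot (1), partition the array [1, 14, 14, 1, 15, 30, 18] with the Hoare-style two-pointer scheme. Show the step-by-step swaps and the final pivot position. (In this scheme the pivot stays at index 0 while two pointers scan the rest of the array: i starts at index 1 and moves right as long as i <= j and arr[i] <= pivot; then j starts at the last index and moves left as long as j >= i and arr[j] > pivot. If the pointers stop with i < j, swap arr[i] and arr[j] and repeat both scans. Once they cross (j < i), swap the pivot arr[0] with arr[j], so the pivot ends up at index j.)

Hoare-style two-pointer partition with pivot = 1:

Initial array: [1, 14, 14, 1, 15, 30, 18]

Pointers start at i = 1, j = 6.
i stops at index 1 (arr[1]=14 > 1), j stops at index 3 (arr[3]=1 <= 1): swap arr[1] and arr[3], array becomes [1, 1, 14, 14, 15, 30, 18]
i ends at 2, j ends at 1: the pointers have crossed (j < i), so scanning stops.

Swap pivot arr[0] with arr[1] to place pivot at position 1: [1, 1, 14, 14, 15, 30, 18]
Pivot position: 1

After partitioning with pivot 1, the array becomes [1, 1, 14, 14, 15, 30, 18]. The pivot is placed at index 1. All elements to the left of the pivot are <= 1, and all elements to the right are > 1.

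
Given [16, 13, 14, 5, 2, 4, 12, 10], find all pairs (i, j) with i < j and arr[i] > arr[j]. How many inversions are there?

Finding inversions in [16, 13, 14, 5, 2, 4, 12, 10]:

(0, 1): arr[0]=16 > arr[1]=13
(0, 2): arr[0]=16 > arr[2]=14
(0, 3): arr[0]=16 > arr[3]=5
(0, 4): arr[0]=16 > arr[4]=2
(0, 5): arr[0]=16 > arr[5]=4
(0, 6): arr[0]=16 > arr[6]=12
(0, 7): arr[0]=16 > arr[7]=10
(1, 3): arr[1]=13 > arr[3]=5
(1, 4): arr[1]=13 > arr[4]=2
(1, 5): arr[1]=13 > arr[5]=4
(1, 6): arr[1]=13 > arr[6]=12
(1, 7): arr[1]=13 > arr[7]=10
(2, 3): arr[2]=14 > arr[3]=5
(2, 4): arr[2]=14 > arr[4]=2
(2, 5): arr[2]=14 > arr[5]=4
(2, 6): arr[2]=14 > arr[6]=12
(2, 7): arr[2]=14 > arr[7]=10
(3, 4): arr[3]=5 > arr[4]=2
(3, 5): arr[3]=5 > arr[5]=4
(6, 7): arr[6]=12 > arr[7]=10

Total inversions: 20

The array has 20 inversion(s): (0,1), (0,2), (0,3), (0,4), (0,5), (0,6), (0,7), (1,3), (1,4), (1,5), (1,6), (1,7), (2,3), (2,4), (2,5), (2,6), (2,7), (3,4), (3,5), (6,7). Each pair (i,j) satisfies i < j and arr[i] > arr[j].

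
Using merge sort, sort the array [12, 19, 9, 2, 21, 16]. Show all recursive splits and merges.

Merge sort trace:

Split: [12, 19, 9, 2, 21, 16] -> [12, 19, 9] and [2, 21, 16]
  Split: [12, 19, 9] -> [12] and [19, 9]
    Split: [19, 9] -> [19] and [9]
    Merge: [19] + [9] -> [9, 19]
  Merge: [12] + [9, 19] -> [9, 12, 19]
  Split: [2, 21, 16] -> [2] and [21, 16]
    Split: [21, 16] -> [21] and [16]
    Merge: [21] + [16] -> [16, 21]
  Merge: [2] + [16, 21] -> [2, 16, 21]
Merge: [9, 12, 19] + [2, 16, 21] -> [2, 9, 12, 16, 19, 21]

Final sorted array: [2, 9, 12, 16, 19, 21]

The merge sort proceeds by recursively splitting the array and merging sorted halves.
After all merges, the sorted array is [2, 9, 12, 16, 19, 21].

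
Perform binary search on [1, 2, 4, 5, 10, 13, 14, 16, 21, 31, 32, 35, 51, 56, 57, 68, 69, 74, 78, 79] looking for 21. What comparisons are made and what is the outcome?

Binary search for 21 in [1, 2, 4, 5, 10, 13, 14, 16, 21, 31, 32, 35, 51, 56, 57, 68, 69, 74, 78, 79]:

lo=0, hi=19, mid=9, arr[mid]=31 -> 31 > 21, search left half
lo=0, hi=8, mid=4, arr[mid]=10 -> 10 < 21, search right half
lo=5, hi=8, mid=6, arr[mid]=14 -> 14 < 21, search right half
lo=7, hi=8, mid=7, arr[mid]=16 -> 16 < 21, search right half
lo=8, hi=8, mid=8, arr[mid]=21 -> Found target at index 8!

Binary search finds 21 at index 8 after 5 comparisons. The search repeatedly halves the search space by comparing with the middle element.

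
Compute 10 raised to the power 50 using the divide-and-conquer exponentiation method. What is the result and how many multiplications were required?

Computing 10^50 by squaring (build up from 10^1; each line after the first costs one multiplication):

10^1 = 10
10^2 = (10^1)^2 = 10^2 = 100
10^3 = 10 * 10^2 = 10 * 100 = 1000
10^6 = (10^3)^2 = 1000^2 = 1000000
10^12 = (10^6)^2 = 1000000^2 = 1000000000000
10^24 = (10^12)^2 = 1000000000000^2 = 1000000000000000000000000
10^25 = 10 * 10^24 = 10 * 1000000000000000000000000 = 10000000000000000000000000
10^50 = (10^25)^2 = 10000000000000000000000000^2 = 100000000000000000000000000000000000000000000000000

Result: 100000000000000000000000000000000000000000000000000
Multiplications needed: 7 (7 lines after 10^1)

10^50 = 100000000000000000000000000000000000000000000000000. Using exponentiation by squaring, this requires 7 multiplications. The key idea: if the exponent is even, square the half-power; if odd, multiply by the base once.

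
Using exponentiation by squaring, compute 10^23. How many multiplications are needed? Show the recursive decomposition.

Computing 10^23 by squaring (build up from 10^1; each line after the first costs one multiplication):

10^1 = 10
10^2 = (10^1)^2 = 10^2 = 100
10^4 = (10^2)^2 = 100^2 = 10000
10^5 = 10 * 10^4 = 10 * 10000 = 100000
10^10 = (10^5)^2 = 100000^2 = 10000000000
10^11 = 10 * 10^10 = 10 * 10000000000 = 100000000000
10^22 = (10^11)^2 = 100000000000^2 = 10000000000000000000000
10^23 = 10 * 10^22 = 10 * 10000000000000000000000 = 100000000000000000000000

Result: 100000000000000000000000
Multiplications needed: 7 (7 lines after 10^1)

10^23 = 100000000000000000000000. Using exponentiation by squaring, this requires 7 multiplications. The key idea: if the exponent is even, square the half-power; if odd, multiply by the base once.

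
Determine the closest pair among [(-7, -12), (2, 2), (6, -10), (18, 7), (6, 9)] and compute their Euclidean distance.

Computing all pairwise distances among 5 points:

d((-7, -12), (2, 2)) = 16.6433
d((-7, -12), (6, -10)) = 13.1529
d((-7, -12), (18, 7)) = 31.4006
d((-7, -12), (6, 9)) = 24.6982
d((2, 2), (6, -10)) = 12.6491
d((2, 2), (18, 7)) = 16.7631
d((2, 2), (6, 9)) = 8.0623 <-- minimum
d((6, -10), (18, 7)) = 20.8087
d((6, -10), (6, 9)) = 19.0
d((18, 7), (6, 9)) = 12.1655

Closest pair: (2, 2) and (6, 9) with distance 8.0623

The closest pair is (2, 2) and (6, 9) with Euclidean distance 8.0623. For 5 points, brute-force pairwise comparison is shown above. For large n, the divide-and-conquer algorithm (sort by x, recurse on halves, check the dividing strip) achieves O(n log n).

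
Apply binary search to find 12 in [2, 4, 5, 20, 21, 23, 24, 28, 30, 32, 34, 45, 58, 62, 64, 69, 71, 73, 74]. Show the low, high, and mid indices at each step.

Binary search for 12 in [2, 4, 5, 20, 21, 23, 24, 28, 30, 32, 34, 45, 58, 62, 64, 69, 71, 73, 74]:

lo=0, hi=18, mid=9, arr[mid]=32 -> 32 > 12, search left half
lo=0, hi=8, mid=4, arr[mid]=21 -> 21 > 12, search left half
lo=0, hi=3, mid=1, arr[mid]=4 -> 4 < 12, search right half
lo=2, hi=3, mid=2, arr[mid]=5 -> 5 < 12, search right half
lo=3, hi=3, mid=3, arr[mid]=20 -> 20 > 12, search left half
lo=3 > hi=2, target 12 not found

Binary search determines that 12 is not in the array after 5 comparisons. The search space was exhausted without finding the target.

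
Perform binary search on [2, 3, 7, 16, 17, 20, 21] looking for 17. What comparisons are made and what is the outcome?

Binary search for 17 in [2, 3, 7, 16, 17, 20, 21]:

lo=0, hi=6, mid=3, arr[mid]=16 -> 16 < 17, search right half
lo=4, hi=6, mid=5, arr[mid]=20 -> 20 > 17, search left half
lo=4, hi=4, mid=4, arr[mid]=17 -> Found target at index 4!

Binary search finds 17 at index 4 after 3 comparisons. The search repeatedly halves the search space by comparing with the middle element.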